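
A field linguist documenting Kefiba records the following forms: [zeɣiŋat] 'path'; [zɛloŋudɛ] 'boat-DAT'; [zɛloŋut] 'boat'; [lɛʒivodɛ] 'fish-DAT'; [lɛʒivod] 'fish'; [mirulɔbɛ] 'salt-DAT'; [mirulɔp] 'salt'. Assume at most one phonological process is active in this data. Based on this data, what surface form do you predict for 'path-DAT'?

The root 'boat' surfaces as [zɛloŋudɛ] and [zɛloŋut], with a stem-final [d] ~ [t] alternation.
The stem 'fish' ([lɛʒivodɛ], [lɛʒivod]) shows [d] unchanged in both environments, so [d] cannot be basic with [t] derived in isolation.
The alternation reflects intervocalic voicing: voiceless stops become voiced between vowels. /t/ is underlying.
The one attested form of 'path', [zeɣiŋat], shows underlying /zeɣiŋat/. Applying the same rule between vowels gives [zeɣiŋadɛ].

[zeɣiŋadɛ]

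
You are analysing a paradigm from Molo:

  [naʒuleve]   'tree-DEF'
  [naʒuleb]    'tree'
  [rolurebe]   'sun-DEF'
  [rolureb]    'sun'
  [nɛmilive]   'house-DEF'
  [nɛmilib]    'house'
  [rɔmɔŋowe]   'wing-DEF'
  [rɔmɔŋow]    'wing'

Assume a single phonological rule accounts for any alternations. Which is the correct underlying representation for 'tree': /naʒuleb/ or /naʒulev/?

The root 'tree' surfaces as [naʒuleve] and [naʒuleb], with a stem-final [v] ~ [b] alternation.
Compare 'sun', with invariant [b] in [rolurebe] and [rolureb]: an analysis with underlying /b/ and a rule producing [v] before the DEF suffix would wrongly predict alternation here too.
The alternation reflects word-final hardening: voiced fricatives become stops word-finally. /v/ is underlying.

/naʒulev/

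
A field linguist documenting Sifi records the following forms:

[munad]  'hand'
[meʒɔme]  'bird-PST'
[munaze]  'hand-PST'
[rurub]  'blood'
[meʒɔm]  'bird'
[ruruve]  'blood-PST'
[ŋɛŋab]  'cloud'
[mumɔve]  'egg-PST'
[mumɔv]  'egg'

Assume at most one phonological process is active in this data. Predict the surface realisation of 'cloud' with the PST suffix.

[ŋɛŋave]

The root 'blood' surfaces as [ruruve] and [rurub], with a stem-final [v] ~ [b] alternation.
If /v/ were underlying and a rule turned it into [b] in isolation, 'egg' would also alternate; but it has [v] in both [mumɔve] and [mumɔv].
The alternation reflects intervocalic spirantization: voiced stops become fricatives between vowels. /b/ is underlying.
From [ŋɛŋab] the stem 'cloud' is /ŋɛŋab/; between vowels this yields [ŋɛŋave].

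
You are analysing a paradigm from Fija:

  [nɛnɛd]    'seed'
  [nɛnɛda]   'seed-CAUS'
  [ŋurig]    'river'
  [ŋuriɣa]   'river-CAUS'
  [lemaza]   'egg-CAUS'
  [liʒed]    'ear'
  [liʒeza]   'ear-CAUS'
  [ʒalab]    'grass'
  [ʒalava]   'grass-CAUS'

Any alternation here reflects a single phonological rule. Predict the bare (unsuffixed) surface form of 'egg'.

[lemad]

The root 'ear' surfaces as [liʒed] and [liʒeza], with a stem-final [d] ~ [z] alternation.
The stem 'seed' ([nɛnɛd], [nɛnɛda]) shows [d] unchanged in both environments, so [d] cannot be basic with [z] derived before the CAUS suffix.
Therefore /z/ is basic and [d] is derived by word-final hardening (voiced fricatives become stops word-finally).
From [lemaza] the stem 'egg' is /lemaz/; word-finally this yields [lemad].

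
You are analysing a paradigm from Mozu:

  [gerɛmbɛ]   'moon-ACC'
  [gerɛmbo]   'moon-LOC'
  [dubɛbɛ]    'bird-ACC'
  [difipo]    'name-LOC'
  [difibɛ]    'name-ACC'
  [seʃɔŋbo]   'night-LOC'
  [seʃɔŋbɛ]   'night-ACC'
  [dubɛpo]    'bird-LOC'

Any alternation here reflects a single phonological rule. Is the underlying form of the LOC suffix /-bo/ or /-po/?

The LOC suffix surfaces as [-bo] and [-po], depending on the final segment of the stem.
The ACC suffix, which begins with [b], is invariant after every stem; so [b] is not altered by any rule here.
The LOC suffix is therefore /-po/ underlyingly, with post-nasal voicing: voiceless stops become voiced after a nasal.

/-po/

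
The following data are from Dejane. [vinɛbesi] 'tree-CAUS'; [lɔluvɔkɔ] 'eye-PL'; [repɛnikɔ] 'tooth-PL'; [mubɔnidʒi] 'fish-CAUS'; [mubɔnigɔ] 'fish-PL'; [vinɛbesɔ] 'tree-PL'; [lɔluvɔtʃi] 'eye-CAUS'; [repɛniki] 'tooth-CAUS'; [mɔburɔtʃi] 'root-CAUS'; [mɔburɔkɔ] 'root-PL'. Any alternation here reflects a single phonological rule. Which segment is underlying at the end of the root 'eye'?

/tʃ/

The stem for 'eye' ends in [tʃ] in [lɔluvɔtʃi] but [k] in [lɔluvɔkɔ].
But 'tooth' keeps [k] in both environments ([repɛniki], [repɛnikɔ]), so there is no rule changing /k/ to [tʃ] before the CAUS suffix.
The alternation reflects depalatalization: palato-alveolar /tʃ/ and /dʒ/ become [k] and [g] when no front vowel follows. /tʃ/ is underlying.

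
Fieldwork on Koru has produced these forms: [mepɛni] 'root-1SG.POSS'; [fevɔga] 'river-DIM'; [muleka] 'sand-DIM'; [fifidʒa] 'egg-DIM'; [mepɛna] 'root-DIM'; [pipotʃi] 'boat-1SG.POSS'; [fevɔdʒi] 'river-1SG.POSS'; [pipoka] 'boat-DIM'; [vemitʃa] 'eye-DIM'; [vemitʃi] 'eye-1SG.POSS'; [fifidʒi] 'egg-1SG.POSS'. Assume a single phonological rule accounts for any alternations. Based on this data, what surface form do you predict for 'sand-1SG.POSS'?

[muletʃi]

'boat' shows [k] ~ [tʃ] at the end of the stem ([pipoka] vs [pipotʃi]).
If /tʃ/ were underlying and a rule turned it into [k] before the DIM suffix, 'eye' would also alternate; but it has [tʃ] in both [vemitʃa] and [vemitʃi].
The alternation reflects palatalization before a front vowel: /k/ and /g/ become palato-alveolar [tʃ] and [dʒ] before a front vowel. /k/ is underlying.
From [muleka] the stem 'sand' is /mulek/; before a front vowel this yields [muletʃi].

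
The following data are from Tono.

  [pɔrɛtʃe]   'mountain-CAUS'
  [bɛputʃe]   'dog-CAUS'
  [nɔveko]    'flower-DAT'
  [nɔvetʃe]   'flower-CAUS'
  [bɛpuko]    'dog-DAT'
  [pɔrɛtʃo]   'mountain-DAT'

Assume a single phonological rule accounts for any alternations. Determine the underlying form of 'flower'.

/nɔvek/

'flower' shows [k] ~ [tʃ] at the end of the stem ([nɔveko] vs [nɔvetʃe]).
The stem 'mountain' ([pɔrɛtʃo], [pɔrɛtʃe]) shows [tʃ] unchanged in both environments, so [tʃ] cannot be basic with [k] derived before the DAT suffix.
So /k/ is underlying, and a rule of palatalization before a front vowel — /k/ becomes palato-alveolar [tʃ] before a front vowel — gives [tʃ].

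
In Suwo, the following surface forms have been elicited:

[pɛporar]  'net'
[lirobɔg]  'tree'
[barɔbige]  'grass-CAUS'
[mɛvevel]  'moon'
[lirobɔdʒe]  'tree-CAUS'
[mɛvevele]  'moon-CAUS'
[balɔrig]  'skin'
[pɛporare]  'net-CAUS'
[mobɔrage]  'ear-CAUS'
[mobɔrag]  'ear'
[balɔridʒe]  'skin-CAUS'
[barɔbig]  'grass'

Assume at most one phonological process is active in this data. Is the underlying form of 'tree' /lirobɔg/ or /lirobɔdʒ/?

/lirobɔdʒ/

The stem for 'tree' ends in [g] in [lirobɔg] but [dʒ] in [lirobɔdʒe].
Compare 'ear', with invariant [g] in [mobɔrag] and [mobɔrage]: an analysis with underlying /g/ and a rule producing [dʒ] before the CAUS suffix would wrongly predict alternation here too.
So /dʒ/ is underlying, and a rule of depalatalization — palato-alveolar /dʒ/ becomes [g] when no front vowel follows — gives [g].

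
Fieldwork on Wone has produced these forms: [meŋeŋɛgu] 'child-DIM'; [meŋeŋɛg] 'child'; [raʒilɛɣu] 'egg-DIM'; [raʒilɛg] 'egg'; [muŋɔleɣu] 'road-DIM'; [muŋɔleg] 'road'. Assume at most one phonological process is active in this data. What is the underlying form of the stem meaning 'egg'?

The stem for 'egg' ends in [ɣ] in [raʒilɛɣu] but [g] in [raʒilɛg].
But 'child' keeps [g] in both environments ([meŋeŋɛgu], [meŋeŋɛg]), so there is no rule changing /g/ to [ɣ] before the DIM suffix.
The underlying segment must be /ɣ/; voiced fricatives become stops word-finally, yielding [g] there.

/raʒilɛɣ/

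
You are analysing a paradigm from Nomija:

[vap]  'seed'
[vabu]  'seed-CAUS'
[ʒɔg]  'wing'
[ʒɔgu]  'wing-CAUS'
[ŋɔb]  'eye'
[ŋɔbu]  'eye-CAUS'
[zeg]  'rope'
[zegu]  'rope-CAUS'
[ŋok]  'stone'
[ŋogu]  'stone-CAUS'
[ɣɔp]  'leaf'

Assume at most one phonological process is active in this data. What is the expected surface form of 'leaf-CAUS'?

The root 'seed' surfaces as [vap] and [vabu], with a stem-final [p] ~ [b] alternation.
The stem 'eye' ([ŋɔb], [ŋɔbu]) shows [b] unchanged in both environments, so [b] cannot be basic with [p] derived in isolation.
So /p/ is underlying, and a rule of intervocalic voicing — voiceless stops become voiced between vowels — gives [b].
From [ɣɔp] the stem 'leaf' is /ɣɔp/; between vowels this yields [ɣɔbu].

[ɣɔbu]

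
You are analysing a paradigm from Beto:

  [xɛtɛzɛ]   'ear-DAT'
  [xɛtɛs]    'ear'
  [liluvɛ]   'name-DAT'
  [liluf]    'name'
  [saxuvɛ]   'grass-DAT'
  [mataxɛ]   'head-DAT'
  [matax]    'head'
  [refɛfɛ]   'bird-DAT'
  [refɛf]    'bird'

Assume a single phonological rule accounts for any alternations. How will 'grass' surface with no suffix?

In [liluvɛ] and [liluf] the final segment of 'name' alternates: [v] ~ [f].
The stem 'bird' ([refɛfɛ], [refɛf]) shows [f] unchanged in both environments, so [f] cannot be basic with [v] derived before the DAT suffix.
The underlying segment must be /v/; voiced obstruents become voiceless word-finally, yielding [f] there.
The one attested form of 'grass', [saxuvɛ], shows underlying /saxuv/. Applying the same rule word-finally gives [saxuf].

[saxuf]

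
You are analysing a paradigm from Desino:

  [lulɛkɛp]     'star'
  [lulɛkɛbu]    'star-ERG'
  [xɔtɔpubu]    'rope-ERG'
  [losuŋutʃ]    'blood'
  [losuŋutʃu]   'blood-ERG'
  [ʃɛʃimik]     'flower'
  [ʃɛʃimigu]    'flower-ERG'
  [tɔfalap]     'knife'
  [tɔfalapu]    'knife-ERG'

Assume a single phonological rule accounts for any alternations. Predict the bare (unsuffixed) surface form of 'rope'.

The root 'star' surfaces as [lulɛkɛp] and [lulɛkɛbu], with a stem-final [p] ~ [b] alternation.
If /p/ were underlying and a rule turned it into [b] before the ERG suffix, 'knife' would also alternate; but it has [p] in both [tɔfalap] and [tɔfalapu].
The underlying segment must be /b/; voiced obstruents become voiceless word-finally, yielding [p] there.
The one attested form of 'rope', [xɔtɔpubu], shows underlying /xɔtɔpub/. Applying the same rule word-finally gives [xɔtɔpup].

[xɔtɔpup]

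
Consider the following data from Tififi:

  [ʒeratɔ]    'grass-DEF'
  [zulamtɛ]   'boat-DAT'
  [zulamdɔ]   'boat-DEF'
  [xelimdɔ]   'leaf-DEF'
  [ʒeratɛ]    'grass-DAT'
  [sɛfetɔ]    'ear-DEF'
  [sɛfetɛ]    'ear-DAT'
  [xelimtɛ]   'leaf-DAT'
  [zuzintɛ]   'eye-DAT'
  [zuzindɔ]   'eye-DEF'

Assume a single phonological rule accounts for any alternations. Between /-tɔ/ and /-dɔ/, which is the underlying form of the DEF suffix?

/-dɔ/

The DEF morpheme has two allomorphs, [-dɔ] and [-tɔ].
The DAT suffix, which begins with [t], is invariant after every stem; so [t] is not altered by any rule here.
So the underlying form is /-dɔ/, and voiced stops become voiceless after a vowel.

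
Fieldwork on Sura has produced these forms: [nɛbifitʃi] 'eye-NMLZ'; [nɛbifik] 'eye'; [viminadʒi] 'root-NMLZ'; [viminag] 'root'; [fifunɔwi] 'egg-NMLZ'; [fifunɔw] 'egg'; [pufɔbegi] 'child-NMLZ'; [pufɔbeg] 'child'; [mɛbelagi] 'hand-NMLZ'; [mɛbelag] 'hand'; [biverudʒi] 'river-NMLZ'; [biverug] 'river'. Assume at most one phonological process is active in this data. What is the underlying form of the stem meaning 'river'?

/biverudʒ/

The root 'river' surfaces as [biverudʒi] and [biverug], with a stem-final [dʒ] ~ [g] alternation.
But 'hand' keeps [g] in both environments ([mɛbelagi], [mɛbelag]), so there is no rule changing /g/ to [dʒ] before the NMLZ suffix.
The alternation reflects depalatalization: palato-alveolar /tʃ/ and /dʒ/ become [k] and [g] when no front vowel follows. /dʒ/ is underlying.
So 'river' = /biverudʒ/.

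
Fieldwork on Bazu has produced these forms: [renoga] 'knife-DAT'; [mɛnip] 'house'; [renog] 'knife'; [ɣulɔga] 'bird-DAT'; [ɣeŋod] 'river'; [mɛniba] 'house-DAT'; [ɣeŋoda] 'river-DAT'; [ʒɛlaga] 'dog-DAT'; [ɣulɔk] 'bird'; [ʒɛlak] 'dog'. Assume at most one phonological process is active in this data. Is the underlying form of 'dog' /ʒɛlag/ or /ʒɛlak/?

/ʒɛlak/

'dog' shows [k] ~ [g] at the end of the stem ([ʒɛlak] vs [ʒɛlaga]).
If /g/ were underlying and a rule turned it into [k] in isolation, 'knife' would also alternate; but it has [g] in both [renog] and [renoga].
The alternation reflects intervocalic voicing: voiceless stops become voiced between vowels. /k/ is underlying.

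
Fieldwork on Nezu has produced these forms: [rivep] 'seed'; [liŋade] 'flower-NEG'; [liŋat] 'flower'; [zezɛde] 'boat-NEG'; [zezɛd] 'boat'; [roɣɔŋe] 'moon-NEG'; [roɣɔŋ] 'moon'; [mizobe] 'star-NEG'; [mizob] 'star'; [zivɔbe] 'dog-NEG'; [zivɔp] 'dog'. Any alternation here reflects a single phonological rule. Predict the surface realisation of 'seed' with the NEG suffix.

'dog' shows [b] ~ [p] at the end of the stem ([zivɔbe] vs [zivɔp]).
But 'star' keeps [b] in both environments ([mizobe], [mizob]), so there is no rule changing /b/ to [p] in isolation.
Therefore /p/ is basic and [b] is derived by intervocalic voicing (voiceless stops become voiced between vowels).
From [rivep] the stem 'seed' is /rivep/; between vowels this yields [rivebe].

[rivebe]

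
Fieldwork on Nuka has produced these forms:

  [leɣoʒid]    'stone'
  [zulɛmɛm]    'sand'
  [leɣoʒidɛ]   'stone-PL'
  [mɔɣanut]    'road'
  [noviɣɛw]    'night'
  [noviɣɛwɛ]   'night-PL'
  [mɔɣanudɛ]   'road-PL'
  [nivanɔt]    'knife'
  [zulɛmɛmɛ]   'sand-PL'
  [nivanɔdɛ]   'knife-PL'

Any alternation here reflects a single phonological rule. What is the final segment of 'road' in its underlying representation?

/t/

The root 'road' surfaces as [mɔɣanudɛ] and [mɔɣanut], with a stem-final [d] ~ [t] alternation.
But 'stone' keeps [d] in both environments ([leɣoʒidɛ], [leɣoʒid]), so there is no rule changing /d/ to [t] in isolation.
So /t/ is underlying, and a rule of intervocalic voicing — voiceless stops become voiced between vowels — gives [d].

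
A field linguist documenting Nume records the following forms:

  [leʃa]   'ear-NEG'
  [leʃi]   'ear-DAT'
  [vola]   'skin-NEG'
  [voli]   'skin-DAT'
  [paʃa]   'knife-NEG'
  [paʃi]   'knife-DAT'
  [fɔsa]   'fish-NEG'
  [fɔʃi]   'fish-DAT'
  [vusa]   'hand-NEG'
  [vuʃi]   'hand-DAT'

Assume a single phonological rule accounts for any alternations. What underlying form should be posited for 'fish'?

/fɔs/

In [fɔsa] and [fɔʃi] the final segment of 'fish' alternates: [s] ~ [ʃ].
Compare 'knife', with invariant [ʃ] in [paʃa] and [paʃi]: an analysis with underlying /ʃ/ and a rule producing [s] before the NEG suffix would wrongly predict alternation here too.
Therefore /s/ is basic and [ʃ] is derived by palatalization before a front vowel (/s/ becomes palato-alveolar [ʃ] before a front vowel).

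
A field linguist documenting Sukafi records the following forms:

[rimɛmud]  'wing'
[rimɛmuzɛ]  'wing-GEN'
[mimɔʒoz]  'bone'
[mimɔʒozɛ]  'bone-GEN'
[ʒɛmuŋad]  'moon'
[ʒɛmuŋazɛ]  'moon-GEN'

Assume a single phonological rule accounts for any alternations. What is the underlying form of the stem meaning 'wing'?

In [rimɛmud] and [rimɛmuzɛ] the final segment of 'wing' alternates: [d] ~ [z].
Compare 'bone', with invariant [z] in [mimɔʒoz] and [mimɔʒozɛ]: an analysis with underlying /z/ and a rule producing [d] in isolation would wrongly predict alternation here too.
So /d/ is underlying, and a rule of intervocalic spirantization — voiced stops become fricatives between vowels — gives [z].

/rimɛmud/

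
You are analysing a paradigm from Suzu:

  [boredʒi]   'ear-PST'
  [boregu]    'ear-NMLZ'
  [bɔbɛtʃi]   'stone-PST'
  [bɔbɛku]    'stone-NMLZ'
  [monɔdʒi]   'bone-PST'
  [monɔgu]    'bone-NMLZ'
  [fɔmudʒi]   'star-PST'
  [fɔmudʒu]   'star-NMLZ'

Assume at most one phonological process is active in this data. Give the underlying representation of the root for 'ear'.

In [boredʒi] and [boregu] the final segment of 'ear' alternates: [dʒ] ~ [g].
If /dʒ/ were underlying and a rule turned it into [g] before the NMLZ suffix, 'star' would also alternate; but it has [dʒ] in both [fɔmudʒi] and [fɔmudʒu].
The underlying segment must be /g/; /k/ and /g/ become palato-alveolar [tʃ] and [dʒ] before a front vowel, yielding [dʒ] there.
The underlying form of 'ear' is therefore /boreg/.

/boreg/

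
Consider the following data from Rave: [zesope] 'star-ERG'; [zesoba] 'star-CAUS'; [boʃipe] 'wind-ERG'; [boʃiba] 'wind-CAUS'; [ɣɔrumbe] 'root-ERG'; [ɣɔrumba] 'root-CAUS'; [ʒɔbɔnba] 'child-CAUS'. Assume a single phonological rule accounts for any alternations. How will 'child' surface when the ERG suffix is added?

The ERG suffix surfaces as [-be] and [-pe], depending on the final segment of the stem.
The CAUS suffix, which begins with [b], is invariant after every stem; so [b] is not altered by any rule here.
The ERG suffix is therefore /-pe/ underlyingly, with post-nasal voicing: voiceless stops become voiced after a nasal.
After 'child', which ends in a nasal, the suffix surfaces as [-be], giving [ʒɔbɔnbe].

[ʒɔbɔnbe]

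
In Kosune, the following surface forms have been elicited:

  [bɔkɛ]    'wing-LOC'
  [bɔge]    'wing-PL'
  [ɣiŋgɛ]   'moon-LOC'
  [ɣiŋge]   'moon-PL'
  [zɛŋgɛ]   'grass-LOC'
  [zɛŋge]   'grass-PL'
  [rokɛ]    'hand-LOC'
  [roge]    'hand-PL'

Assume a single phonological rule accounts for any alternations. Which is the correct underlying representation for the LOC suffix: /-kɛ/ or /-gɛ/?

/-kɛ/

The LOC morpheme has two allomorphs, [-gɛ] and [-kɛ].
By contrast the PL suffix keeps its initial [g] throughout — that segment must be underlying.
So the underlying form is /-kɛ/, and voiceless stops become voiced after a nasal.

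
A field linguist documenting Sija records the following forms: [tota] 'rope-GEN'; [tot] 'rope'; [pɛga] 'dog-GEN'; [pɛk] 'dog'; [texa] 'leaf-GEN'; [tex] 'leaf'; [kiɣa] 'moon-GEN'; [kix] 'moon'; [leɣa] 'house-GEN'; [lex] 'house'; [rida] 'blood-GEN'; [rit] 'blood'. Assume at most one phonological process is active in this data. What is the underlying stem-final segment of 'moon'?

The stem for 'moon' ends in [ɣ] in [kiɣa] but [x] in [kix].
If /x/ were underlying and a rule turned it into [ɣ] before the GEN suffix, 'leaf' would also alternate; but it has [x] in both [texa] and [tex].
Therefore /ɣ/ is basic and [x] is derived by word-final obstruent devoicing (voiced obstruents become voiceless word-finally).

/ɣ/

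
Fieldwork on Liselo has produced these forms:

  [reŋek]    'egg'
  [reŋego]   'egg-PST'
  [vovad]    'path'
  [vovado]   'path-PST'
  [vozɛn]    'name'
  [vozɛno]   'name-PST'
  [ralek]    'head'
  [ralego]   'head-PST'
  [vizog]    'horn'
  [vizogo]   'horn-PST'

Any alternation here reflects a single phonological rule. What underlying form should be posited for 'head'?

/ralek/

In [ralek] and [ralego] the final segment of 'head' alternates: [k] ~ [g].
But 'horn' keeps [g] in both environments ([vizog], [vizogo]), so there is no rule changing /g/ to [k] in isolation.
Therefore /k/ is basic and [g] is derived by intervocalic voicing (voiceless stops become voiced between vowels).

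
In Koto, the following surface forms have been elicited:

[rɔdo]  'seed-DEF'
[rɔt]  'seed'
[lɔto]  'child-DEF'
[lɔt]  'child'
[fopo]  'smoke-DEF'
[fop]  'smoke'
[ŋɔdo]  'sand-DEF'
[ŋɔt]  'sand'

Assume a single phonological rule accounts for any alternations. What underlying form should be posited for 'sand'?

In [ŋɔdo] and [ŋɔt] the final segment of 'sand' alternates: [d] ~ [t].
The stem 'child' ([lɔto], [lɔt]) shows [t] unchanged in both environments, so [t] cannot be basic with [d] derived before the DEF suffix.
The underlying segment must be /d/; voiced obstruents become voiceless word-finally, yielding [t] there.
The underlying form of 'sand' is therefore /ŋɔd/.

/ŋɔd/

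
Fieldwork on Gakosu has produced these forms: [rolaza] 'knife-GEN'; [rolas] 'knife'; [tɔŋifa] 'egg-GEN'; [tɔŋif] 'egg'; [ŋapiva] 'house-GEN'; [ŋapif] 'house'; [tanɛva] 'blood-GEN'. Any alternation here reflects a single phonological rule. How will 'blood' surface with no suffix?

'house' shows [v] ~ [f] at the end of the stem ([ŋapiva] vs [ŋapif]).
But 'egg' keeps [f] in both environments ([tɔŋifa], [tɔŋif]), so there is no rule changing /f/ to [v] before the GEN suffix.
Therefore /v/ is basic and [f] is derived by word-final obstruent devoicing (voiced obstruents become voiceless word-finally).
From [tanɛva] the stem 'blood' is /tanɛv/; word-finally this yields [tanɛf].

[tanɛf]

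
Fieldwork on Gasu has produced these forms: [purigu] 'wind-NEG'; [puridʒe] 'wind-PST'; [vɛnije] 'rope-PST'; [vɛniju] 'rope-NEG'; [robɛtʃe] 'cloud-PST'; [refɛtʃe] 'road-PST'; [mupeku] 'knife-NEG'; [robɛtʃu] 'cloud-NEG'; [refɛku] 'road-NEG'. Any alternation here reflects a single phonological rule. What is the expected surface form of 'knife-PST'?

[mupetʃe]

The root 'road' surfaces as [refɛtʃe] and [refɛku], with a stem-final [tʃ] ~ [k] alternation.
But 'cloud' keeps [tʃ] in both environments ([robɛtʃe], [robɛtʃu]), so there is no rule changing /tʃ/ to [k] before the NEG suffix.
The underlying segment must be /k/; /k/ and /g/ become palato-alveolar [tʃ] and [dʒ] before a front vowel, yielding [tʃ] there.
The one attested form of 'knife', [mupeku], shows underlying /mupek/. Applying the same rule before a front vowel gives [mupetʃe].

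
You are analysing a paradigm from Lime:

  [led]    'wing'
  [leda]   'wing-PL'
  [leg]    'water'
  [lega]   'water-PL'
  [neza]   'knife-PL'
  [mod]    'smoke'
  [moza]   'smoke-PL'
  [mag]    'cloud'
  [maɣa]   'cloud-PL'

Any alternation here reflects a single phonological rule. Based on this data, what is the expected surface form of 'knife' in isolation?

[ned]

The stem for 'smoke' ends in [d] in [mod] but [z] in [moza].
If /d/ were underlying and a rule turned it into [z] before the PL suffix, 'wing' would also alternate; but it has [d] in both [led] and [leda].
The underlying segment must be /z/; voiced fricatives become stops word-finally, yielding [d] there.
From [neza] the stem 'knife' is /nez/; word-finally this yields [ned].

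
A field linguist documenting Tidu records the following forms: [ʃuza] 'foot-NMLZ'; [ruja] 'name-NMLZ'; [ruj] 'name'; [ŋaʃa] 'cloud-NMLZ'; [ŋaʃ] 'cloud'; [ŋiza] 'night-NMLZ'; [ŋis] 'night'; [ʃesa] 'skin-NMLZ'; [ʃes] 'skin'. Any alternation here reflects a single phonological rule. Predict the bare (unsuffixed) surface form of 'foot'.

The root 'night' surfaces as [ŋiza] and [ŋis], with a stem-final [z] ~ [s] alternation.
But 'skin' keeps [s] in both environments ([ʃesa], [ʃes]), so there is no rule changing /s/ to [z] before the NMLZ suffix.
The underlying segment must be /z/; voiced obstruents become voiceless word-finally, yielding [s] there.
The one attested form of 'foot', [ʃuza], shows underlying /ʃuz/. Applying the same rule word-finally gives [ʃus].

[ʃus]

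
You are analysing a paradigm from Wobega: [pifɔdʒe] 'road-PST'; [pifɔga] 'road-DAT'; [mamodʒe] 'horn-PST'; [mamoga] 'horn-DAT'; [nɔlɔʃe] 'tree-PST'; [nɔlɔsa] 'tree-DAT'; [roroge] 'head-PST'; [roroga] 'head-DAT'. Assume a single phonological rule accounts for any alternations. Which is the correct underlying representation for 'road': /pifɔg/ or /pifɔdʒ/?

The stem for 'road' ends in [dʒ] in [pifɔdʒe] but [g] in [pifɔga].
If /g/ were underlying and a rule turned it into [dʒ] before the PST suffix, 'head' would also alternate; but it has [g] in both [roroge] and [roroga].
So /dʒ/ is underlying, and a rule of depalatalization — palato-alveolar /dʒ/ and /ʃ/ become [g] and [s] when no front vowel follows — gives [g].

/pifɔdʒ/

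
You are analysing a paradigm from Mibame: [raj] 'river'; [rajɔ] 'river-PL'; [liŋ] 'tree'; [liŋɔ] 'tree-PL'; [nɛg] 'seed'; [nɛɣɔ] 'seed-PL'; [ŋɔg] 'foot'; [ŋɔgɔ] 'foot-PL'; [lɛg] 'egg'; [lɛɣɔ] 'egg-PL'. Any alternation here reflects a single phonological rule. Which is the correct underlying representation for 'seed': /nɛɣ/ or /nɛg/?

'seed' shows [g] ~ [ɣ] at the end of the stem ([nɛg] vs [nɛɣɔ]).
If /g/ were underlying and a rule turned it into [ɣ] before the PL suffix, 'foot' would also alternate; but it has [g] in both [ŋɔg] and [ŋɔgɔ].
So /ɣ/ is underlying, and a rule of word-final hardening — voiced fricatives become stops word-finally — gives [g].

/nɛɣ/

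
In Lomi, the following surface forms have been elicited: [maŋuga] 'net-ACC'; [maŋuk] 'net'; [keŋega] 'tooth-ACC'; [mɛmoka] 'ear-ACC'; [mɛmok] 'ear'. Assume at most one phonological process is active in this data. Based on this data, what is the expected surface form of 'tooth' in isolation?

'net' shows [g] ~ [k] at the end of the stem ([maŋuga] vs [maŋuk]).
Compare 'ear', with invariant [k] in [mɛmoka] and [mɛmok]: an analysis with underlying /k/ and a rule producing [g] before the ACC suffix would wrongly predict alternation here too.
Therefore /g/ is basic and [k] is derived by word-final obstruent devoicing (voiced obstruents become voiceless word-finally).
From [keŋega] the stem 'tooth' is /keŋeg/; word-finally this yields [keŋek].

[keŋek]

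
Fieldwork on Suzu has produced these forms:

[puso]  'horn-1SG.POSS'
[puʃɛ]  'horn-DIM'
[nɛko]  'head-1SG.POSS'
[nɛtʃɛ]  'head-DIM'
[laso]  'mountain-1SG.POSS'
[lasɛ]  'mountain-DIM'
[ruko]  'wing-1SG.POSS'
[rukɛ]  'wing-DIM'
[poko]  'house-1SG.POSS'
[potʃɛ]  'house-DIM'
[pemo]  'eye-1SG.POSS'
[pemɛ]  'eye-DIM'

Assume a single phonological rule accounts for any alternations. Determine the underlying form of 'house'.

In [poko] and [potʃɛ] the final segment of 'house' alternates: [k] ~ [tʃ].
Compare 'wing', with invariant [k] in [ruko] and [rukɛ]: an analysis with underlying /k/ and a rule producing [tʃ] before the DIM suffix would wrongly predict alternation here too.
The alternation reflects depalatalization: palato-alveolar /tʃ/ and /ʃ/ become [k] and [s] when no front vowel follows. /tʃ/ is underlying.

/potʃ/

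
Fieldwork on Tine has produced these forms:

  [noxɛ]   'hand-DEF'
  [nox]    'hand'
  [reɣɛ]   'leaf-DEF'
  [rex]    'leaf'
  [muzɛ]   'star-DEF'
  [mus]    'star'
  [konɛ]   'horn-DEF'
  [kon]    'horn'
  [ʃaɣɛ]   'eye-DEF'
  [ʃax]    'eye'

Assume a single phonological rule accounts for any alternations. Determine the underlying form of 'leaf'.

/reɣ/

'leaf' shows [ɣ] ~ [x] at the end of the stem ([reɣɛ] vs [rex]).
If /x/ were underlying and a rule turned it into [ɣ] before the DEF suffix, 'hand' would also alternate; but it has [x] in both [noxɛ] and [nox].
So /ɣ/ is underlying, and a rule of word-final obstruent devoicing — voiced obstruents become voiceless word-finally — gives [x].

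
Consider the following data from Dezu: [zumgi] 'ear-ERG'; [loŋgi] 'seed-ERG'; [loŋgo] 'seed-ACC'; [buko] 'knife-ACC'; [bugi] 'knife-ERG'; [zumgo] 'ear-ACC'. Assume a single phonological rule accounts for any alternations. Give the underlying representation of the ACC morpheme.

/-ko/

The ACC suffix surfaces as [-go] and [-ko], depending on the final segment of the stem.
The ERG suffix, which begins with [g], is invariant after every stem; so [g] is not altered by any rule here.
The ACC suffix is therefore /-ko/ underlyingly, with post-nasal voicing: voiceless stops become voiced after a nasal.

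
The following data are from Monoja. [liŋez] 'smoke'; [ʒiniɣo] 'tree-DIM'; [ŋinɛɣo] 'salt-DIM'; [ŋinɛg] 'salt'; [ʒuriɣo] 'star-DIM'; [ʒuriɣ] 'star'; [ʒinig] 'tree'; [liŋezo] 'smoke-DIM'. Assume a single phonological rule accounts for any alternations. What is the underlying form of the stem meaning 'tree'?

'tree' shows [g] ~ [ɣ] at the end of the stem ([ʒinig] vs [ʒiniɣo]).
Compare 'star', with invariant [ɣ] in [ʒuriɣ] and [ʒuriɣo]: an analysis with underlying /ɣ/ and a rule producing [g] in isolation would wrongly predict alternation here too.
The alternation reflects intervocalic spirantization: voiced stops become fricatives between vowels. /g/ is underlying.
Hence 'tree' is /ʒinig/ underlyingly.

/ʒinig/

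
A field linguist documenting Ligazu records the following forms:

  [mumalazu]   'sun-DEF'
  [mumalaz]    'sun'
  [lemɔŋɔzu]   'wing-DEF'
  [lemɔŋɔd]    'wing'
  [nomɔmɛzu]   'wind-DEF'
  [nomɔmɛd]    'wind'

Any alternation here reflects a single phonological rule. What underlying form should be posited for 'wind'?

/nomɔmɛd/

In [nomɔmɛzu] and [nomɔmɛd] the final segment of 'wind' alternates: [z] ~ [d].
Compare 'sun', with invariant [z] in [mumalazu] and [mumalaz]: an analysis with underlying /z/ and a rule producing [d] in isolation would wrongly predict alternation here too.
Therefore /d/ is basic and [z] is derived by intervocalic spirantization (voiced stops become fricatives between vowels).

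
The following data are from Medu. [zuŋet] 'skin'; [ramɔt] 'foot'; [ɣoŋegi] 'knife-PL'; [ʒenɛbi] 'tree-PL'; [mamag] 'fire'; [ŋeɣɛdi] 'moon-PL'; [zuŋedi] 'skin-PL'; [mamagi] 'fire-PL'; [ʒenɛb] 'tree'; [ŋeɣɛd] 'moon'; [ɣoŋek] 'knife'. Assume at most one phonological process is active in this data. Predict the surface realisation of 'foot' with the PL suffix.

[ramɔdi]

'skin' shows [t] ~ [d] at the end of the stem ([zuŋet] vs [zuŋedi]).
If /d/ were underlying and a rule turned it into [t] in isolation, 'moon' would also alternate; but it has [d] in both [ŋeɣɛd] and [ŋeɣɛdi].
Therefore /t/ is basic and [d] is derived by intervocalic voicing (voiceless stops become voiced between vowels).
From [ramɔt] the stem 'foot' is /ramɔt/; between vowels this yields [ramɔdi].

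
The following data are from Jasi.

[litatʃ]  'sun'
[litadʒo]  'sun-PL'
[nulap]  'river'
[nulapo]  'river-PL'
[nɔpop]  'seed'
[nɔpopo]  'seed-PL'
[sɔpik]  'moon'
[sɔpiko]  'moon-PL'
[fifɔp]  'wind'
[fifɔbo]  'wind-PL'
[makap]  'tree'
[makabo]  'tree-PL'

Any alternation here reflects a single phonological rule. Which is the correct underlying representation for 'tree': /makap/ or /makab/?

/makab/

In [makap] and [makabo] the final segment of 'tree' alternates: [p] ~ [b].
If /p/ were underlying and a rule turned it into [b] before the PL suffix, 'river' would also alternate; but it has [p] in both [nulap] and [nulapo].
The underlying segment must be /b/; voiced obstruents become voiceless word-finally, yielding [p] there.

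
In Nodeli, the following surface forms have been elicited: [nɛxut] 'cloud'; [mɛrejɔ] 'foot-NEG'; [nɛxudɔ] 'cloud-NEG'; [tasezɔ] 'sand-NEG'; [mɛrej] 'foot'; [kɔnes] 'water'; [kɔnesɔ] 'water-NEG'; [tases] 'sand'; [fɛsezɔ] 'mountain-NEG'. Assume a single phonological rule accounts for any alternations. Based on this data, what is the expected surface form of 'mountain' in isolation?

[fɛses]

'sand' shows [s] ~ [z] at the end of the stem ([tases] vs [tasezɔ]).
Compare 'water', with invariant [s] in [kɔnes] and [kɔnesɔ]: an analysis with underlying /s/ and a rule producing [z] before the NEG suffix would wrongly predict alternation here too.
The underlying segment must be /z/; voiced obstruents become voiceless word-finally, yielding [s] there.
The one attested form of 'mountain', [fɛsezɔ], shows underlying /fɛsez/. Applying the same rule word-finally gives [fɛses].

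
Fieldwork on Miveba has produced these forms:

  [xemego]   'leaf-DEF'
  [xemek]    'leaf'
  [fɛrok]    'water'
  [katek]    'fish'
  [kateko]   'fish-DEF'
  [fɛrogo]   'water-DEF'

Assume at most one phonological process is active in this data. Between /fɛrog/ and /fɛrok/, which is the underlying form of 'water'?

'water' shows [g] ~ [k] at the end of the stem ([fɛrogo] vs [fɛrok]).
But 'fish' keeps [k] in both environments ([kateko], [katek]), so there is no rule changing /k/ to [g] before the DEF suffix.
So /g/ is underlying, and a rule of word-final obstruent devoicing — voiced obstruents become voiceless word-finally — gives [k].

/fɛrog/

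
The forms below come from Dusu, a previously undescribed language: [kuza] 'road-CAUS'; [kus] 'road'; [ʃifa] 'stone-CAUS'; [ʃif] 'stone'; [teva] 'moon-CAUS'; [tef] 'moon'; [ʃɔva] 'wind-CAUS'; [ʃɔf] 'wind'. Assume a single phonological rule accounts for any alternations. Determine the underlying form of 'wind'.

The stem for 'wind' ends in [v] in [ʃɔva] but [f] in [ʃɔf].
Compare 'stone', with invariant [f] in [ʃifa] and [ʃif]: an analysis with underlying /f/ and a rule producing [v] before the CAUS suffix would wrongly predict alternation here too.
The alternation reflects word-final obstruent devoicing: voiced obstruents become voiceless word-finally. /v/ is underlying.
The underlying form of 'wind' is therefore /ʃɔv/.

/ʃɔv/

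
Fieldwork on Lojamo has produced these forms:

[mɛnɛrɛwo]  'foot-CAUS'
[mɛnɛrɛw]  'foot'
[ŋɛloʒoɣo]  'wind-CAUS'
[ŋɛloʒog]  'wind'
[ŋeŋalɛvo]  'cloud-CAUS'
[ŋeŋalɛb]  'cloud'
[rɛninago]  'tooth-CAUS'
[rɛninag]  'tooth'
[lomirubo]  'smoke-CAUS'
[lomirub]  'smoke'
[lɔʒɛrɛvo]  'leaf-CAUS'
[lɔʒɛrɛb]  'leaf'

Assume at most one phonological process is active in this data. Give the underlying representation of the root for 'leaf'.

/lɔʒɛrɛv/

The stem for 'leaf' ends in [v] in [lɔʒɛrɛvo] but [b] in [lɔʒɛrɛb].
The stem 'smoke' ([lomirubo], [lomirub]) shows [b] unchanged in both environments, so [b] cannot be basic with [v] derived before the CAUS suffix.
Therefore /v/ is basic and [b] is derived by word-final hardening (voiced fricatives become stops word-finally).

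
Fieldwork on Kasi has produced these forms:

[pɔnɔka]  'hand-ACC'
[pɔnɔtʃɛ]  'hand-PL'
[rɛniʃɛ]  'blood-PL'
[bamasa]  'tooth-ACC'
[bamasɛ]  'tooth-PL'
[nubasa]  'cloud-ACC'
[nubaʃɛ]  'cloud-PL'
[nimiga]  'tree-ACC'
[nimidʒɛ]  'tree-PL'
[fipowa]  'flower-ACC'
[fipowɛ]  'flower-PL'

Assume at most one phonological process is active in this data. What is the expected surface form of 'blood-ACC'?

[rɛnisa]

The root 'cloud' surfaces as [nubasa] and [nubaʃɛ], with a stem-final [s] ~ [ʃ] alternation.
If /s/ were underlying and a rule turned it into [ʃ] before the PL suffix, 'tooth' would also alternate; but it has [s] in both [bamasa] and [bamasɛ].
The underlying segment must be /ʃ/; palato-alveolar /tʃ/, /dʒ/ and /ʃ/ become [k], [g] and [s] when no front vowel follows, yielding [s] there.
The one attested form of 'blood', [rɛniʃɛ], shows underlying /rɛniʃ/. Applying the same rule when no front vowel follows gives [rɛnisa].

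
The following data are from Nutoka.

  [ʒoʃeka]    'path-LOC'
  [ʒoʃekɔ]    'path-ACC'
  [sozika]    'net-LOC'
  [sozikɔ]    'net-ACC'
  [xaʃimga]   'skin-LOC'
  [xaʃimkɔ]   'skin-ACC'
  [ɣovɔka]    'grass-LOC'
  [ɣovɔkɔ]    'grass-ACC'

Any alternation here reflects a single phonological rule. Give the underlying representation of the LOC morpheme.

The LOC suffix surfaces as [-ga] and [-ka], depending on the final segment of the stem.
The ACC suffix, which begins with [k], is invariant after every stem; so [k] is not altered by any rule here.
So the underlying form is /-ga/, and voiced stops become voiceless after a vowel.

/-ga/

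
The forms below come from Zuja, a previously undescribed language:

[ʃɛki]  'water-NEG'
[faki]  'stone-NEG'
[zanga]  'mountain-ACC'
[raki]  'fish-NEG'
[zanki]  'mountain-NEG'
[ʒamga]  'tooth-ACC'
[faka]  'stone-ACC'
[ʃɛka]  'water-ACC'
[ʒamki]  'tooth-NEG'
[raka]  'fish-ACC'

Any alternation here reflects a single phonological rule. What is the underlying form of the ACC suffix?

The ACC morpheme has two allomorphs, [-ga] and [-ka].
The NEG suffix, which begins with [k], is invariant after every stem; so [k] is not altered by any rule here.
So the underlying form is /-ga/, and voiced stops become voiceless after a vowel.

/-ga/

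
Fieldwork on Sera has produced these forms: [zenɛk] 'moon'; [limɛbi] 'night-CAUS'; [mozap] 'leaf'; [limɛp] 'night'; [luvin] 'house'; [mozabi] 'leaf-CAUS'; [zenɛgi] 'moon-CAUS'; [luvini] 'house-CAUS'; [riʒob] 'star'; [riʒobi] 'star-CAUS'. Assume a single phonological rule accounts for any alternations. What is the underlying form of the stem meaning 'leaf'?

/mozap/

'leaf' shows [p] ~ [b] at the end of the stem ([mozap] vs [mozabi]).
If /b/ were underlying and a rule turned it into [p] in isolation, 'star' would also alternate; but it has [b] in both [riʒob] and [riʒobi].
The alternation reflects intervocalic voicing: voiceless stops become voiced between vowels. /p/ is underlying.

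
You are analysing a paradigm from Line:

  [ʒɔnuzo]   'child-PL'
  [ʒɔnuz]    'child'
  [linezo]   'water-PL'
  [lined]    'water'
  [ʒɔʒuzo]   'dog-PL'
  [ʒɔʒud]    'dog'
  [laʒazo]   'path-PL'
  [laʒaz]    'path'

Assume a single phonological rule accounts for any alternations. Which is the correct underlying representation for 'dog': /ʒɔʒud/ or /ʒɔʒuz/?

The stem for 'dog' ends in [z] in [ʒɔʒuzo] but [d] in [ʒɔʒud].
If /z/ were underlying and a rule turned it into [d] in isolation, 'child' would also alternate; but it has [z] in both [ʒɔnuzo] and [ʒɔnuz].
Therefore /d/ is basic and [z] is derived by intervocalic spirantization (voiced stops become fricatives between vowels).

/ʒɔʒud/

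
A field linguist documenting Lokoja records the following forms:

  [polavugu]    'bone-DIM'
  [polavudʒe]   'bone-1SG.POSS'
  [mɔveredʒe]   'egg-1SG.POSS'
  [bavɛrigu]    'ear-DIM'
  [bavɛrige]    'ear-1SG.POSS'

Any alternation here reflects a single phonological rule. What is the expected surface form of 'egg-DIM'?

'bone' shows [g] ~ [dʒ] at the end of the stem ([polavugu] vs [polavudʒe]).
Compare 'ear', with invariant [g] in [bavɛrigu] and [bavɛrige]: an analysis with underlying /g/ and a rule producing [dʒ] before the 1SG.POSS suffix would wrongly predict alternation here too.
The alternation reflects depalatalization: palato-alveolar /dʒ/ becomes [g] when no front vowel follows. /dʒ/ is underlying.
The one attested form of 'egg', [mɔveredʒe], shows underlying /mɔveredʒ/. Applying the same rule when no front vowel follows gives [mɔveregu].

[mɔveregu]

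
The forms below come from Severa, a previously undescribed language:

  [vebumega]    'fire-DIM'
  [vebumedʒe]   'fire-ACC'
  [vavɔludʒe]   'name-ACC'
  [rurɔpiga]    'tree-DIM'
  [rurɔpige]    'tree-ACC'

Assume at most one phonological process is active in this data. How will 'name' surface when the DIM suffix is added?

[vavɔluga]

The root 'fire' surfaces as [vebumega] and [vebumedʒe], with a stem-final [g] ~ [dʒ] alternation.
The stem 'tree' ([rurɔpiga], [rurɔpige]) shows [g] unchanged in both environments, so [g] cannot be basic with [dʒ] derived before the ACC suffix.
So /dʒ/ is underlying, and a rule of depalatalization — palato-alveolar /dʒ/ becomes [g] when no front vowel follows — gives [g].
The one attested form of 'name', [vavɔludʒe], shows underlying /vavɔludʒ/. Applying the same rule when no front vowel follows gives [vavɔluga].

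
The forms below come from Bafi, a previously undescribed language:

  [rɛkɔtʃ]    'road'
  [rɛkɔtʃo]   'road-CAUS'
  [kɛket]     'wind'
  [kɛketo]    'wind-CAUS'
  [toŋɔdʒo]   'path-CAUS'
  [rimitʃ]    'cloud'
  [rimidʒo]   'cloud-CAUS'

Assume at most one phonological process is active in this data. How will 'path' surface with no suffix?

The stem for 'cloud' ends in [tʃ] in [rimitʃ] but [dʒ] in [rimidʒo].
Compare 'road', with invariant [tʃ] in [rɛkɔtʃ] and [rɛkɔtʃo]: an analysis with underlying /tʃ/ and a rule producing [dʒ] before the CAUS suffix would wrongly predict alternation here too.
The alternation reflects word-final obstruent devoicing: voiced obstruents become voiceless word-finally. /dʒ/ is underlying.
The one attested form of 'path', [toŋɔdʒo], shows underlying /toŋɔdʒ/. Applying the same rule word-finally gives [toŋɔtʃ].

[toŋɔtʃ]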